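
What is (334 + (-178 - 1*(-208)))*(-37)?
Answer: -13468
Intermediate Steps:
(334 + (-178 - 1*(-208)))*(-37) = (334 + (-178 + 208))*(-37) = (334 + 30)*(-37) = 364*(-37) = -13468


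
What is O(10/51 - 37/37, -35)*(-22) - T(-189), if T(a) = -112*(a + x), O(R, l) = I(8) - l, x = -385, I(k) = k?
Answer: -65234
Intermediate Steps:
O(R, l) = 8 - l
T(a) = 43120 - 112*a (T(a) = -112*(a - 385) = -112*(-385 + a) = 43120 - 112*a)
O(10/51 - 37/37, -35)*(-22) - T(-189) = (8 - 1*(-35))*(-22) - (43120 - 112*(-189)) = (8 + 35)*(-22) - (43120 + 21168) = 43*(-22) - 1*64288 = -946 - 64288 = -65234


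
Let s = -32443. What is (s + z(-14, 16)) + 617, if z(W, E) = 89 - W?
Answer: -31723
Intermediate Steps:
(s + z(-14, 16)) + 617 = (-32443 + (89 - 1*(-14))) + 617 = (-32443 + (89 + 14)) + 617 = (-32443 + 103) + 617 = -32340 + 617 = -31723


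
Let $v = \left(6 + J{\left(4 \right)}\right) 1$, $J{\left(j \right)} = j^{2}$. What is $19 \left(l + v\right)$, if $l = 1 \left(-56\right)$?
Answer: $-646$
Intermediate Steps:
$l = -56$
$v = 22$ ($v = \left(6 + 4^{2}\right) 1 = \left(6 + 16\right) 1 = 22 \cdot 1 = 22$)
$19 \left(l + v\right) = 19 \left(-56 + 22\right) = 19 \left(-34\right) = -646$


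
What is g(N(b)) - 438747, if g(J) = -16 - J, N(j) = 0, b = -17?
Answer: -438763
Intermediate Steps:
g(N(b)) - 438747 = (-16 - 1*0) - 438747 = (-16 + 0) - 438747 = -16 - 438747 = -438763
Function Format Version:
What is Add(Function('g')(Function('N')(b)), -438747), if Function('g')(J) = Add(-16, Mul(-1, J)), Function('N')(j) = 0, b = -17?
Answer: -438763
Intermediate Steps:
Add(Function('g')(Function('N')(b)), -438747) = Add(Add(-16, Mul(-1, 0)), -438747) = Add(Add(-16, 0), -438747) = Add(-16, -438747) = -438763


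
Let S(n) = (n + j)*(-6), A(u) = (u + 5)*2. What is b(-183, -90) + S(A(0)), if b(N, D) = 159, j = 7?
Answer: 57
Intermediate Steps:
A(u) = 10 + 2*u (A(u) = (5 + u)*2 = 10 + 2*u)
S(n) = -42 - 6*n (S(n) = (n + 7)*(-6) = (7 + n)*(-6) = -42 - 6*n)
b(-183, -90) + S(A(0)) = 159 + (-42 - 6*(10 + 2*0)) = 159 + (-42 - 6*(10 + 0)) = 159 + (-42 - 6*10) = 159 + (-42 - 60) = 159 - 102 = 57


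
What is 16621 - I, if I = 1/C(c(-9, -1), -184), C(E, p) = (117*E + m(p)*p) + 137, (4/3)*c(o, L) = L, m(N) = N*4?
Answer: 9006803549/541893 ≈ 16621.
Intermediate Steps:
m(N) = 4*N
c(o, L) = 3*L/4
C(E, p) = 137 + 4*p² + 117*E (C(E, p) = (117*E + (4*p)*p) + 137 = (117*E + 4*p²) + 137 = (4*p² + 117*E) + 137 = 137 + 4*p² + 117*E)
I = 4/541893 (I = 1/(137 + 4*(-184)² + 117*((¾)*(-1))) = 1/(137 + 4*33856 + 117*(-¾)) = 1/(137 + 135424 - 351/4) = 1/(541893/4) = 4/541893 ≈ 7.3815e-6)
16621 - I = 16621 - 1*4/541893 = 16621 - 4/541893 = 9006803549/541893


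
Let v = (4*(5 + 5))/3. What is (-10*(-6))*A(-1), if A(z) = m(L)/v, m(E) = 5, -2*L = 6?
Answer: 45/2 ≈ 22.500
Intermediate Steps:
L = -3 (L = -1/2*6 = -3)
v = 40/3 (v = (4*10)*(1/3) = 40*(1/3) = 40/3 ≈ 13.333)
A(z) = 3/8 (A(z) = 5/(40/3) = 5*(3/40) = 3/8)
(-10*(-6))*A(-1) = -10*(-6)*(3/8) = 60*(3/8) = 45/2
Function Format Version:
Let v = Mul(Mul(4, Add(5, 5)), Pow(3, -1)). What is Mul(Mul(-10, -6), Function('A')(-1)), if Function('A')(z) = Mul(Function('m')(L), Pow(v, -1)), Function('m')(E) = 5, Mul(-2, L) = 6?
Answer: Rational(45, 2) ≈ 22.500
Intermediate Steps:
L = -3 (L = Mul(Rational(-1, 2), 6) = -3)
v = Rational(40, 3) (v = Mul(Mul(4, 10), Rational(1, 3)) = Mul(40, Rational(1, 3)) = Rational(40, 3) ≈ 13.333)
Function('A')(z) = Rational(3, 8) (Function('A')(z) = Mul(5, Pow(Rational(40, 3), -1)) = Mul(5, Rational(3, 40)) = Rational(3, 8))
Mul(Mul(-10, -6), Function('A')(-1)) = Mul(Mul(-10, -6), Rational(3, 8)) = Mul(60, Rational(3, 8)) = Rational(45, 2)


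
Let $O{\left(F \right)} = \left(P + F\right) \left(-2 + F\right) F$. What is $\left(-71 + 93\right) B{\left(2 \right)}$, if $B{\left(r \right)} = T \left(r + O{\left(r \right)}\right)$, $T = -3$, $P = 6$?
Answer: $-132$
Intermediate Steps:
$O{\left(F \right)} = F \left(-2 + F\right) \left(6 + F\right)$ ($O{\left(F \right)} = \left(6 + F\right) \left(-2 + F\right) F = \left(-2 + F\right) \left(6 + F\right) F = F \left(-2 + F\right) \left(6 + F\right)$)
$B{\left(r \right)} = - 3 r - 3 r \left(-12 + r^{2} + 4 r\right)$ ($B{\left(r \right)} = - 3 \left(r + r \left(-12 + r^{2} + 4 r\right)\right) = - 3 r - 3 r \left(-12 + r^{2} + 4 r\right)$)
$\left(-71 + 93\right) B{\left(2 \right)} = \left(-71 + 93\right) 3 \cdot 2 \left(11 - 2^{2} - 8\right) = 22 \cdot 3 \cdot 2 \left(11 - 4 - 8\right) = 22 \cdot 3 \cdot 2 \left(-1\right) = 22 \left(-6\right) = -132$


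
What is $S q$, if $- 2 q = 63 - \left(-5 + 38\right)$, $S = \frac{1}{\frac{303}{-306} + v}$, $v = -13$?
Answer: $\frac{1530}{1427} \approx 1.0722$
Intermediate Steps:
$S = - \frac{102}{1427}$ ($S = \frac{1}{\frac{303}{-306} - 13} = \frac{1}{303 \left(- \frac{1}{306}\right) - 13} = \frac{1}{- \frac{101}{102} - 13} = \frac{1}{- \frac{1427}{102}} = - \frac{102}{1427} \approx -0.071479$)
$q = -15$ ($q = - \frac{63 - \left(-5 + 38\right)}{2} = - \frac{63 - 33}{2} = \left(- \frac{1}{2}\right) 30 = -15$)
$S q = \left(- \frac{102}{1427}\right) \left(-15\right) = \frac{1530}{1427}$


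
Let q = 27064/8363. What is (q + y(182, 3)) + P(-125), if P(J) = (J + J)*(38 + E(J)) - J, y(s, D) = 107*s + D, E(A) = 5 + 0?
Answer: 74056340/8363 ≈ 8855.2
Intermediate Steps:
E(A) = 5
y(s, D) = D + 107*s
P(J) = 85*J (P(J) = (J + J)*(38 + 5) - J = (2*J)*43 - J = 86*J - J = 85*J)
q = 27064/8363 (q = 27064*(1/8363) = 27064/8363 ≈ 3.2362)
(q + y(182, 3)) + P(-125) = (27064/8363 + (3 + 107*182)) + 85*(-125) = (27064/8363 + (3 + 19474)) - 10625 = (27064/8363 + 19477) - 10625 = 162913215/8363 - 10625 = 74056340/8363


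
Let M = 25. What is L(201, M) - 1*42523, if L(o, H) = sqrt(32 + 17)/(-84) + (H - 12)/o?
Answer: -11396169/268 ≈ -42523.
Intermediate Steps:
L(o, H) = -1/12 + (-12 + H)/o (L(o, H) = sqrt(49)*(-1/84) + (-12 + H)/o = 7*(-1/84) + (-12 + H)/o = -1/12 + (-12 + H)/o)
L(201, M) - 1*42523 = (-12 + 25 - 1/12*201)/201 - 1*42523 = (-12 + 25 - 67/4)/201 - 42523 = (1/201)*(-15/4) - 42523 = -5/268 - 42523 = -11396169/268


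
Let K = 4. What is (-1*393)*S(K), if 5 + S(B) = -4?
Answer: 3537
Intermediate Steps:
S(B) = -9 (S(B) = -5 - 4 = -9)
(-1*393)*S(K) = -1*393*(-9) = -393*(-9) = 3537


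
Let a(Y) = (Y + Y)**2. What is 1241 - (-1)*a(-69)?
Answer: 20285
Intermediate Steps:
a(Y) = 4*Y**2 (a(Y) = (2*Y)**2 = 4*Y**2)
1241 - (-1)*a(-69) = 1241 - (-1)*4*(-69)**2 = 1241 - (-1)*4*4761 = 1241 - (-1)*19044 = 1241 - 1*(-19044) = 1241 + 19044 = 20285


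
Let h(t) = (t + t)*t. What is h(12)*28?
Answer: 8064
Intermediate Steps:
h(t) = 2*t**2 (h(t) = (2*t)*t = 2*t**2)
h(12)*28 = (2*12**2)*28 = (2*144)*28 = 288*28 = 8064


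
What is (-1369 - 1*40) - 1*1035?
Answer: -2444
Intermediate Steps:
(-1369 - 1*40) - 1*1035 = (-1369 - 40) - 1035 = -1409 - 1035 = -2444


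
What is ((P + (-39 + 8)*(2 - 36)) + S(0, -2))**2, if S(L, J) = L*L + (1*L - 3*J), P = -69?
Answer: 982081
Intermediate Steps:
S(L, J) = L + L**2 - 3*J (S(L, J) = L**2 + (L - 3*J) = L + L**2 - 3*J)
((P + (-39 + 8)*(2 - 36)) + S(0, -2))**2 = ((-69 + (-39 + 8)*(2 - 36)) + (0 + 0**2 - 3*(-2)))**2 = ((-69 - 31*(-34)) + (0 + 0 + 6))**2 = ((-69 + 1054) + 6)**2 = (985 + 6)**2 = 991**2 = 982081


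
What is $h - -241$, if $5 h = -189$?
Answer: $\frac{1016}{5} \approx 203.2$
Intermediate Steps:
$h = - \frac{189}{5}$ ($h = \frac{1}{5} \left(-189\right) = - \frac{189}{5} \approx -37.8$)
$h - -241 = - \frac{189}{5} - -241 = - \frac{189}{5} + 241 = \frac{1016}{5}$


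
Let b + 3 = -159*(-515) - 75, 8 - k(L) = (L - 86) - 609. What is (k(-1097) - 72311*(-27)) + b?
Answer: 2036004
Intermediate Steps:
k(L) = 703 - L (k(L) = 8 - ((L - 86) - 609) = 8 - ((-86 + L) - 609) = 8 - (-695 + L) = 8 + (695 - L) = 703 - L)
b = 81807 (b = -3 + (-159*(-515) - 75) = -3 + (81885 - 75) = -3 + 81810 = 81807)
(k(-1097) - 72311*(-27)) + b = ((703 - 1*(-1097)) - 72311*(-27)) + 81807 = ((703 + 1097) + 1952397) + 81807 = (1800 + 1952397) + 81807 = 1954197 + 81807 = 2036004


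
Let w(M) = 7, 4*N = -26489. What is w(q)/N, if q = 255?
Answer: -28/26489 ≈ -0.0010570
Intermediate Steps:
N = -26489/4 (N = (¼)*(-26489) = -26489/4 ≈ -6622.3)
w(q)/N = 7/(-26489/4) = 7*(-4/26489) = -28/26489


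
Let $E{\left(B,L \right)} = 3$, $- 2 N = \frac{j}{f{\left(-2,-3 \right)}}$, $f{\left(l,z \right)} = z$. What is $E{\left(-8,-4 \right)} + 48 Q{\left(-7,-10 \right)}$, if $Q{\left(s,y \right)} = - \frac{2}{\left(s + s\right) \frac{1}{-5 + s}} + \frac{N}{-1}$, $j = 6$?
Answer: $- \frac{891}{7} \approx -127.29$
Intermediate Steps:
$N = 1$ ($N = - \frac{6 \frac{1}{-3}}{2} = - \frac{6 \left(- \frac{1}{3}\right)}{2} = \left(- \frac{1}{2}\right) \left(-2\right) = 1$)
$Q{\left(s,y \right)} = -1 - \frac{-5 + s}{s}$ ($Q{\left(s,y \right)} = - \frac{2}{\left(s + s\right) \frac{1}{-5 + s}} + 1 \frac{1}{-1} = - \frac{2}{2 s \frac{1}{-5 + s}} + 1 \left(-1\right) = - \frac{2}{2 s \frac{1}{-5 + s}} - 1 = - 2 \frac{-5 + s}{2 s} - 1 = - \frac{-5 + s}{s} - 1 = -1 - \frac{-5 + s}{s}$)
$E{\left(-8,-4 \right)} + 48 Q{\left(-7,-10 \right)} = 3 + 48 \left(-2 + \frac{5}{-7}\right) = 3 + 48 \left(-2 + 5 \left(- \frac{1}{7}\right)\right) = 3 + 48 \left(-2 - \frac{5}{7}\right) = 3 + 48 \left(- \frac{19}{7}\right) = 3 - \frac{912}{7} = - \frac{891}{7}$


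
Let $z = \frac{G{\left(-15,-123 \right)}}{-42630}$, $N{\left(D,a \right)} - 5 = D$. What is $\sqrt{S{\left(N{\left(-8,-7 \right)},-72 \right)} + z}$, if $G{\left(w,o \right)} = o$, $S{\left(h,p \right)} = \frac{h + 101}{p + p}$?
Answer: $\frac{i \sqrt{100534010}}{12180} \approx 0.82321 i$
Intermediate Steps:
$N{\left(D,a \right)} = 5 + D$
$S{\left(h,p \right)} = \frac{101 + h}{2 p}$
$z = \frac{41}{14210}$ ($z = - \frac{123}{-42630} = \left(-123\right) \left(- \frac{1}{42630}\right) = \frac{41}{14210} \approx 0.0028853$)
$\sqrt{S{\left(N{\left(-8,-7 \right)},-72 \right)} + z} = \sqrt{\frac{101 + \left(5 - 8\right)}{2 \left(-72\right)} + \frac{41}{14210}} = \sqrt{\frac{1}{2} \left(- \frac{1}{72}\right) \left(101 - 3\right) + \frac{41}{14210}} = \sqrt{\frac{1}{2} \left(- \frac{1}{72}\right) 98 + \frac{41}{14210}} = \sqrt{- \frac{49}{72} + \frac{41}{14210}} = \sqrt{- \frac{346669}{511560}} = \frac{i \sqrt{100534010}}{12180}$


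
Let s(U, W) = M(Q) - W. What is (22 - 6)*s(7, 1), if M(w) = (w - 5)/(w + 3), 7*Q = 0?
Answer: -128/3 ≈ -42.667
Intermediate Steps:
Q = 0 (Q = (⅐)*0 = 0)
M(w) = (-5 + w)/(3 + w)
s(U, W) = -5/3 - W (s(U, W) = (-5 + 0)/(3 + 0) - W = -5/3 - W)
(22 - 6)*s(7, 1) = (22 - 6)*(-5/3 - 1*1) = 16*(-5/3 - 1) = 16*(-8/3) = -128/3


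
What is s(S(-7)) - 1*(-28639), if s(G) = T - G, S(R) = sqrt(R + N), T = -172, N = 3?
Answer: 28467 - 2*I ≈ 28467.0 - 2.0*I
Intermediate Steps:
S(R) = sqrt(3 + R) (S(R) = sqrt(R + 3) = sqrt(3 + R))
s(G) = -172 - G
s(S(-7)) - 1*(-28639) = (-172 - sqrt(3 - 7)) - 1*(-28639) = (-172 - sqrt(-4)) + 28639 = (-172 - 2*I) + 28639 = 28467 - 2*I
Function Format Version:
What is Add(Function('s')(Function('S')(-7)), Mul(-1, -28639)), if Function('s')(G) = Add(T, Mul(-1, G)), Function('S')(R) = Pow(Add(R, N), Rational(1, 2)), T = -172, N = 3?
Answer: Add(28467, Mul(-2, I)) ≈ Add(28467., Mul(-2.0000, I))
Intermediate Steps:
Function('S')(R) = Pow(Add(3, R), Rational(1, 2)) (Function('S')(R) = Pow(Add(R, 3), Rational(1, 2)) = Pow(Add(3, R), Rational(1, 2)))
Function('s')(G) = Add(-172, Mul(-1, G))
Add(Function('s')(Function('S')(-7)), Mul(-1, -28639)) = Add(Add(-172, Mul(-1, Pow(Add(3, -7), Rational(1, 2)))), Mul(-1, -28639)) = Add(Add(-172, Mul(-1, Pow(-4, Rational(1, 2)))), 28639) = Add(Add(-172, Mul(-1, Mul(2, I))), 28639) = Add(Add(-172, Mul(-2, I)), 28639) = Add(28467, Mul(-2, I))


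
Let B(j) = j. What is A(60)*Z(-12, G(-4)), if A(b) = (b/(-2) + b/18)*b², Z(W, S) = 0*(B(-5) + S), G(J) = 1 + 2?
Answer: 0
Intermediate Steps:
G(J) = 3
Z(W, S) = 0 (Z(W, S) = 0*(-5 + S) = 0)
A(b) = -4*b³/9 (A(b) = (b*(-½) + b*(1/18))*b² = (-b/2 + b/18)*b² = (-4*b/9)*b² = -4*b³/9)
A(60)*Z(-12, G(-4)) = -4/9*60³*0 = -4/9*216000*0 = -96000*0 = 0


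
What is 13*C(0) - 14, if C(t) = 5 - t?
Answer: 51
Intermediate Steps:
13*C(0) - 14 = 13*(5 - 1*0) - 14 = 13*(5 + 0) - 14 = 13*5 - 14 = 65 - 14 = 51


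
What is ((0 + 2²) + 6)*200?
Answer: 2000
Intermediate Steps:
((0 + 2²) + 6)*200 = ((0 + 4) + 6)*200 = (4 + 6)*200 = 10*200 = 2000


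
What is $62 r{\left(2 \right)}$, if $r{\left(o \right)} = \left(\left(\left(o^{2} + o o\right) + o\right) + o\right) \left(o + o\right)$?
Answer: $2976$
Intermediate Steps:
$r{\left(o \right)} = 2 o \left(2 o + 2 o^{2}\right)$ ($r{\left(o \right)} = \left(\left(\left(o^{2} + o^{2}\right) + o\right) + o\right) 2 o = \left(\left(2 o^{2} + o\right) + o\right) 2 o = \left(\left(o + 2 o^{2}\right) + o\right) 2 o = \left(2 o + 2 o^{2}\right) 2 o = 2 o \left(2 o + 2 o^{2}\right)$)
$62 r{\left(2 \right)} = 62 \cdot 4 \cdot 2^{2} \left(1 + 2\right) = 62 \cdot 4 \cdot 4 \cdot 3 = 62 \cdot 48 = 2976$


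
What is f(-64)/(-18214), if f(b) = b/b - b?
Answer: -65/18214 ≈ -0.0035687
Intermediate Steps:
f(b) = 1 - b
f(-64)/(-18214) = (1 - 1*(-64))/(-18214) = (1 + 64)*(-1/18214) = 65*(-1/18214) = -65/18214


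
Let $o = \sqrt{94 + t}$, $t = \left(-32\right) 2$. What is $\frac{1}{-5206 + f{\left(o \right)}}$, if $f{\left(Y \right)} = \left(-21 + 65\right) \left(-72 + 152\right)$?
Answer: $- \frac{1}{1686} \approx -0.00059312$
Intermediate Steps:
$t = -64$
$o = \sqrt{30}$ ($o = \sqrt{94 - 64} = \sqrt{30} \approx 5.4772$)
$f{\left(Y \right)} = 3520$ ($f{\left(Y \right)} = 44 \cdot 80 = 3520$)
$\frac{1}{-5206 + f{\left(o \right)}} = \frac{1}{-5206 + 3520} = \frac{1}{-1686} = - \frac{1}{1686}$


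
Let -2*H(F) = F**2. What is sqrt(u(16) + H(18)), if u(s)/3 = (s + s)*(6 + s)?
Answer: 5*sqrt(78) ≈ 44.159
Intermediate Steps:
u(s) = 6*s*(6 + s) (u(s) = 3*((s + s)*(6 + s)) = 3*((2*s)*(6 + s)) = 3*(2*s*(6 + s)) = 6*s*(6 + s))
H(F) = -F**2/2
sqrt(u(16) + H(18)) = sqrt(6*16*(6 + 16) - 1/2*18**2) = sqrt(6*16*22 - 1/2*324) = sqrt(2112 - 162) = sqrt(1950) = 5*sqrt(78)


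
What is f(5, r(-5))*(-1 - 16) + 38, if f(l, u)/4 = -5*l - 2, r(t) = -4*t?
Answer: 1874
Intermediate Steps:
f(l, u) = -8 - 20*l (f(l, u) = 4*(-5*l - 2) = 4*(-2 - 5*l) = -8 - 20*l)
f(5, r(-5))*(-1 - 16) + 38 = (-8 - 20*5)*(-1 - 16) + 38 = (-8 - 100)*(-17) + 38 = -108*(-17) + 38 = 1836 + 38 = 1874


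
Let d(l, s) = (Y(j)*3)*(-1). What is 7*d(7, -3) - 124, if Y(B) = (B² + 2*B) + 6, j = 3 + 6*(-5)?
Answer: -14425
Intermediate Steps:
j = -27 (j = 3 - 30 = -27)
Y(B) = 6 + B² + 2*B
d(l, s) = -2043 (d(l, s) = ((6 + (-27)² + 2*(-27))*3)*(-1) = ((6 + 729 - 54)*3)*(-1) = (681*3)*(-1) = 2043*(-1) = -2043)
7*d(7, -3) - 124 = 7*(-2043) - 124 = -14301 - 124 = -14425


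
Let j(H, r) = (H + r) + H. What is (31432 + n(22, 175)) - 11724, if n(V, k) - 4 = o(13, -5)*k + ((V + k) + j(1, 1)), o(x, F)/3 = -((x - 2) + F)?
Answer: 16762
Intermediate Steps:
o(x, F) = 6 - 3*F - 3*x (o(x, F) = 3*(-((x - 2) + F)) = 3*(-((-2 + x) + F)) = 3*(-(-2 + F + x)) = 3*(2 - F - x) = 6 - 3*F - 3*x)
j(H, r) = r + 2*H
n(V, k) = 7 + V - 17*k (n(V, k) = 4 + ((6 - 3*(-5) - 3*13)*k + ((V + k) + (1 + 2*1))) = 4 + ((6 + 15 - 39)*k + ((V + k) + (1 + 2))) = 4 + (-18*k + ((V + k) + 3)) = 4 + (-18*k + (3 + V + k)) = 4 + (3 + V - 17*k) = 7 + V - 17*k)
(31432 + n(22, 175)) - 11724 = (31432 + (7 + 22 - 17*175)) - 11724 = (31432 + (7 + 22 - 2975)) - 11724 = (31432 - 2946) - 11724 = 28486 - 11724 = 16762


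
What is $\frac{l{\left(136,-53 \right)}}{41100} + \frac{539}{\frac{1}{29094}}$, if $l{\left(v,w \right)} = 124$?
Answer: $\frac{161129118181}{10275} \approx 1.5682 \cdot 10^{7}$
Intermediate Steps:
$\frac{l{\left(136,-53 \right)}}{41100} + \frac{539}{\frac{1}{29094}} = \frac{124}{41100} + \frac{539}{\frac{1}{29094}} = 124 \cdot \frac{1}{41100} + 539 \frac{1}{\frac{1}{29094}} = \frac{31}{10275} + 539 \cdot 29094 = \frac{31}{10275} + 15681666 = \frac{161129118181}{10275}$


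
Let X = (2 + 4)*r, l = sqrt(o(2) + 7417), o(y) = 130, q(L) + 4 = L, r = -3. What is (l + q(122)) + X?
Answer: 100 + sqrt(7547) ≈ 186.87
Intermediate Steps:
q(L) = -4 + L
l = sqrt(7547) (l = sqrt(130 + 7417) = sqrt(7547) ≈ 86.873)
X = -18 (X = (2 + 4)*(-3) = 6*(-3) = -18)
(l + q(122)) + X = (sqrt(7547) + (-4 + 122)) - 18 = (sqrt(7547) + 118) - 18 = (118 + sqrt(7547)) - 18 = 100 + sqrt(7547)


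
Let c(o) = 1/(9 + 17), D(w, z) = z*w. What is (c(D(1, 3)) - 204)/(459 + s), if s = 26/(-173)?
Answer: -917419/2063906 ≈ -0.44451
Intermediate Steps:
D(w, z) = w*z
s = -26/173 (s = 26*(-1/173) = -26/173 ≈ -0.15029)
c(o) = 1/26
(c(D(1, 3)) - 204)/(459 + s) = (1/26 - 204)/(459 - 26/173) = -5303/(26*79381/173) = -5303/26*173/79381 = -917419/2063906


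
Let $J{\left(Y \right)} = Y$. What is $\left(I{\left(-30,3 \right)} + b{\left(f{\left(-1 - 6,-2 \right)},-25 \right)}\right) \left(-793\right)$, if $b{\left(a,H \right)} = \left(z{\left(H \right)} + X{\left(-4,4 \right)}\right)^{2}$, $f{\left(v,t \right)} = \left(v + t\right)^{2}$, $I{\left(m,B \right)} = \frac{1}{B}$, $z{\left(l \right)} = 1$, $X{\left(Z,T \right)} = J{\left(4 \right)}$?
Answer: $- \frac{60268}{3} \approx -20089.0$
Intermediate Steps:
$X{\left(Z,T \right)} = 4$
$f{\left(v,t \right)} = \left(t + v\right)^{2}$
$b{\left(a,H \right)} = 25$ ($b{\left(a,H \right)} = \left(1 + 4\right)^{2} = 5^{2} = 25$)
$\left(I{\left(-30,3 \right)} + b{\left(f{\left(-1 - 6,-2 \right)},-25 \right)}\right) \left(-793\right) = \left(\frac{1}{3} + 25\right) \left(-793\right) = \frac{76}{3} \left(-793\right) = - \frac{60268}{3}$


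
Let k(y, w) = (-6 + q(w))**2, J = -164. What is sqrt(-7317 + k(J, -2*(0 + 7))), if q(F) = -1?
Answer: 2*I*sqrt(1817) ≈ 85.253*I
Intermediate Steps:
k(y, w) = 49 (k(y, w) = (-6 - 1)**2 = (-7)**2 = 49)
sqrt(-7317 + k(J, -2*(0 + 7))) = sqrt(-7317 + 49) = sqrt(-7268) = 2*I*sqrt(1817)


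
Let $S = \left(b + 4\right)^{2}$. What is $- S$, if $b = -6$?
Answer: $-4$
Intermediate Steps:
$S = 4$ ($S = \left(-6 + 4\right)^{2} = \left(-2\right)^{2} = 4$)
$- S = \left(-1\right) 4 = -4$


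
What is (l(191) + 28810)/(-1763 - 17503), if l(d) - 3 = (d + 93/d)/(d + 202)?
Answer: -2162826793/1446163758 ≈ -1.4956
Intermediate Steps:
l(d) = 3 + (d + 93/d)/(202 + d) (l(d) = 3 + (d + 93/d)/(d + 202) = 3 + (d + 93/d)/(202 + d))
(l(191) + 28810)/(-1763 - 17503) = ((93 + 4*191² + 606*191)/(191*(202 + 191)) + 28810)/(-1763 - 17503) = ((1/191)*(93 + 4*36481 + 115746)/393 + 28810)/(-19266) = ((1/191)*(1/393)*(93 + 145924 + 115746) + 28810)*(-1/19266) = ((1/191)*(1/393)*261763 + 28810)*(-1/19266) = (261763/75063 + 28810)*(-1/19266) = (2162826793/75063)*(-1/19266) = -2162826793/1446163758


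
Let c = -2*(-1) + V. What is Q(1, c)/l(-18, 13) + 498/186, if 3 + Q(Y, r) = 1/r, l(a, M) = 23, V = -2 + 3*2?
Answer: 10927/4278 ≈ 2.5542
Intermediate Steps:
V = 4 (V = -2 + 6 = 4)
c = 6 (c = -2*(-1) + 4 = 2 + 4 = 6)
Q(Y, r) = -3 + 1/r
Q(1, c)/l(-18, 13) + 498/186 = (-3 + 1/6)/23 + 498/186 = (-3 + ⅙)*(1/23) + 498*(1/186) = -17/6*1/23 + 83/31 = -17/138 + 83/31 = 10927/4278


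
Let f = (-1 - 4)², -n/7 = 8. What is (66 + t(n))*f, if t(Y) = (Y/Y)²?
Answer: 1675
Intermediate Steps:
n = -56 (n = -7*8 = -56)
t(Y) = 1 (t(Y) = 1² = 1)
f = 25 (f = (-5)² = 25)
(66 + t(n))*f = (66 + 1)*25 = 67*25 = 1675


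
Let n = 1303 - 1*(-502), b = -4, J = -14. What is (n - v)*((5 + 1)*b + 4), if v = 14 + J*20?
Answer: -41420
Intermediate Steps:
v = -266 (v = 14 - 14*20 = 14 - 280 = -266)
n = 1805 (n = 1303 + 502 = 1805)
(n - v)*((5 + 1)*b + 4) = (1805 - 1*(-266))*((5 + 1)*(-4) + 4) = (1805 + 266)*(6*(-4) + 4) = 2071*(-24 + 4) = 2071*(-20) = -41420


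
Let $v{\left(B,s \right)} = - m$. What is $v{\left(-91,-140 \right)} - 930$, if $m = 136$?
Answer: $-1066$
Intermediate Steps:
$v{\left(B,s \right)} = -136$ ($v{\left(B,s \right)} = \left(-1\right) 136 = -136$)
$v{\left(-91,-140 \right)} - 930 = -136 - 930 = -1066$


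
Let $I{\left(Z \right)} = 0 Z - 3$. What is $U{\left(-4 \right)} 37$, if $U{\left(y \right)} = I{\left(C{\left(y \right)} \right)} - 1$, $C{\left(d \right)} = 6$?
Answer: $-148$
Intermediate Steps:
$I{\left(Z \right)} = -3$ ($I{\left(Z \right)} = 0 - 3 = -3$)
$U{\left(y \right)} = -4$ ($U{\left(y \right)} = -3 - 1 = -4$)
$U{\left(-4 \right)} 37 = \left(-4\right) 37 = -148$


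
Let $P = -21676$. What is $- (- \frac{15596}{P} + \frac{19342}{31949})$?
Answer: $- \frac{229383449}{173131631} \approx -1.3249$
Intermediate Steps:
$- (- \frac{15596}{P} + \frac{19342}{31949}) = - (- \frac{15596}{-21676} + \frac{19342}{31949}) = - (\left(-15596\right) \left(- \frac{1}{21676}\right) + 19342 \cdot \frac{1}{31949}) = - (\frac{3899}{5419} + \frac{19342}{31949}) = \left(-1\right) \frac{229383449}{173131631} = - \frac{229383449}{173131631}$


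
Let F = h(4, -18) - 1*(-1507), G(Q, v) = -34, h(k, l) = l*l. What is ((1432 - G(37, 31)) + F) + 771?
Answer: 4068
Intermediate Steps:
h(k, l) = l²
F = 1831 (F = (-18)² - 1*(-1507) = 324 + 1507 = 1831)
((1432 - G(37, 31)) + F) + 771 = ((1432 - 1*(-34)) + 1831) + 771 = ((1432 + 34) + 1831) + 771 = (1466 + 1831) + 771 = 3297 + 771 = 4068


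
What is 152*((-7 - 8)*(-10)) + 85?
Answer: 22885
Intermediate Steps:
152*((-7 - 8)*(-10)) + 85 = 152*(-15*(-10)) + 85 = 152*150 + 85 = 22800 + 85 = 22885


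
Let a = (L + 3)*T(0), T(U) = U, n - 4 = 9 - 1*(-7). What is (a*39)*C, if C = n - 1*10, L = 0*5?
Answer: 0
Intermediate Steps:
n = 20 (n = 4 + (9 - 1*(-7)) = 4 + (9 + 7) = 4 + 16 = 20)
L = 0
C = 10 (C = 20 - 1*10 = 20 - 10 = 10)
a = 0 (a = (0 + 3)*0 = 3*0 = 0)
(a*39)*C = (0*39)*10 = 0*10 = 0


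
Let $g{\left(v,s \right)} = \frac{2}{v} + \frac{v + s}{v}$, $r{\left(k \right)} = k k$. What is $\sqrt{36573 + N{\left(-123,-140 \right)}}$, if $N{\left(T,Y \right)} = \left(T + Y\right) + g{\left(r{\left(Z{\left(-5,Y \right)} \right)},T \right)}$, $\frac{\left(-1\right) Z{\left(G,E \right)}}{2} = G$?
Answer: $\frac{\sqrt{3630979}}{10} \approx 190.55$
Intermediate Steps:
$Z{\left(G,E \right)} = - 2 G$
$r{\left(k \right)} = k^{2}$
$g{\left(v,s \right)} = \frac{2}{v} + \frac{s + v}{v}$
$N{\left(T,Y \right)} = \frac{51}{50} + Y + \frac{101 T}{100}$ ($N{\left(T,Y \right)} = \left(T + Y\right) + \frac{2 + T + \left(\left(-2\right) \left(-5\right)\right)^{2}}{\left(\left(-2\right) \left(-5\right)\right)^{2}} = \left(T + Y\right) + \frac{2 + T + 10^{2}}{10^{2}} = \left(T + Y\right) + \frac{2 + T + 100}{100} = \left(T + Y\right) + \frac{102 + T}{100} = \left(T + Y\right) + \left(\frac{51}{50} + \frac{T}{100}\right) = \frac{51}{50} + Y + \frac{101 T}{100}$)
$\sqrt{36573 + N{\left(-123,-140 \right)}} = \sqrt{36573 + \left(\frac{51}{50} - 140 + \frac{101}{100} \left(-123\right)\right)} = \sqrt{36573 - \frac{26321}{100}} = \sqrt{\frac{3630979}{100}} = \frac{\sqrt{3630979}}{10}$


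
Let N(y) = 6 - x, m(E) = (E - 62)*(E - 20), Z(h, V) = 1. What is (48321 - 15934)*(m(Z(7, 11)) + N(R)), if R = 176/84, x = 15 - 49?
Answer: 38832013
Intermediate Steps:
x = -34
m(E) = (-62 + E)*(-20 + E)
R = 44/21 (R = 176*(1/84) = 44/21 ≈ 2.0952)
N(y) = 40 (N(y) = 6 - 1*(-34) = 6 + 34 = 40)
(48321 - 15934)*(m(Z(7, 11)) + N(R)) = (48321 - 15934)*((1240 + 1² - 82*1) + 40) = 32387*((1240 + 1 - 82) + 40) = 32387*(1159 + 40) = 32387*1199 = 38832013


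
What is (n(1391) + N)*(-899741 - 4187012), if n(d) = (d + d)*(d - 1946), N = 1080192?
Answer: 2359327602954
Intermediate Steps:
n(d) = 2*d*(-1946 + d) (n(d) = (2*d)*(-1946 + d) = 2*d*(-1946 + d))
(n(1391) + N)*(-899741 - 4187012) = (2*1391*(-1946 + 1391) + 1080192)*(-899741 - 4187012) = (2*1391*(-555) + 1080192)*(-5086753) = (-1544010 + 1080192)*(-5086753) = -463818*(-5086753) = 2359327602954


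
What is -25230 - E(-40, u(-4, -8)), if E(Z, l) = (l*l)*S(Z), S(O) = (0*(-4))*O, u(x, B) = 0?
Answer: -25230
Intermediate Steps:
S(O) = 0 (S(O) = 0*O = 0)
E(Z, l) = 0 (E(Z, l) = (l*l)*0 = l**2*0 = 0)
-25230 - E(-40, u(-4, -8)) = -25230 - 1*0 = -25230 + 0 = -25230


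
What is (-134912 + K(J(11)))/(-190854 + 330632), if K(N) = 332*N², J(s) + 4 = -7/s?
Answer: -7730410/8456569 ≈ -0.91413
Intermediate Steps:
J(s) = -4 - 7/s
(-134912 + K(J(11)))/(-190854 + 330632) = (-134912 + 332*(-4 - 7/11)²)/(-190854 + 330632) = (-134912 + 332*(-4 - 7*1/11)²)/139778 = (-134912 + 332*(-4 - 7/11)²)*(1/139778) = (-134912 + 332*(-51/11)²)*(1/139778) = (-134912 + 332*(2601/121))*(1/139778) = (-134912 + 863532/121)*(1/139778) = -15460820/121*1/139778 = -7730410/8456569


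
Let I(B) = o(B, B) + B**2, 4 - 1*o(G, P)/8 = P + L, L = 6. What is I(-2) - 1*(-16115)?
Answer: 16119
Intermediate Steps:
o(G, P) = -16 - 8*P (o(G, P) = 32 - 8*(P + 6) = 32 - 8*(6 + P) = 32 + (-48 - 8*P) = -16 - 8*P)
I(B) = -16 + B**2 - 8*B (I(B) = (-16 - 8*B) + B**2 = -16 + B**2 - 8*B)
I(-2) - 1*(-16115) = (-16 + (-2)**2 - 8*(-2)) - 1*(-16115) = (-16 + 4 + 16) + 16115 = 4 + 16115 = 16119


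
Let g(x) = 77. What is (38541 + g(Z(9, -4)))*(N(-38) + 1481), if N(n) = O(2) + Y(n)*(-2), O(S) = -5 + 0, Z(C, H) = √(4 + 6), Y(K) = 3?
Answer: 56768460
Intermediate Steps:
Z(C, H) = √10
O(S) = -5
N(n) = -11 (N(n) = -5 + 3*(-2) = -5 - 6 = -11)
(38541 + g(Z(9, -4)))*(N(-38) + 1481) = (38541 + 77)*(-11 + 1481) = 38618*1470 = 56768460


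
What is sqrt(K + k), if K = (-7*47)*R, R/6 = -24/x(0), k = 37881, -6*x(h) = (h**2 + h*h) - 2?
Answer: 3*sqrt(20001) ≈ 424.27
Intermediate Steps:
x(h) = 1/3 - h**2/3 (x(h) = -((h**2 + h*h) - 2)/6 = -((h**2 + h**2) - 2)/6 = -(2*h**2 - 2)/6 = -(-2 + 2*h**2)/6 = 1/3 - h**2/3)
R = -432 (R = 6*(-24/(1/3 - 1/3*0**2)) = 6*(-24/(1/3 - 1/3*0)) = 6*(-24/(1/3 + 0)) = 6*(-24/1/3) = 6*(-24*3) = 6*(-72) = -432)
K = 142128 (K = -7*47*(-432) = -329*(-432) = 142128)
sqrt(K + k) = sqrt(142128 + 37881) = sqrt(180009) = 3*sqrt(20001)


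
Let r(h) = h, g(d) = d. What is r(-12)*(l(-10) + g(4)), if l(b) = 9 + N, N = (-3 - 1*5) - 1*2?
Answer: -36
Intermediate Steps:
N = -10 (N = (-3 - 5) - 2 = -8 - 2 = -10)
l(b) = -1 (l(b) = 9 - 10 = -1)
r(-12)*(l(-10) + g(4)) = -12*(-1 + 4) = -12*3 = -36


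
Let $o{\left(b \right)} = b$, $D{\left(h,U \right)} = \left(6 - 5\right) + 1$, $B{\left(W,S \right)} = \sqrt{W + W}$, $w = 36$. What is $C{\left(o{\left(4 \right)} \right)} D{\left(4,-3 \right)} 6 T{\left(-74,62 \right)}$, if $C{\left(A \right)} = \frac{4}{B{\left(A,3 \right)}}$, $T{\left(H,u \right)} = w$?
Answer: $432 \sqrt{2} \approx 610.94$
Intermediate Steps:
$B{\left(W,S \right)} = \sqrt{2} \sqrt{W}$ ($B{\left(W,S \right)} = \sqrt{2 W} = \sqrt{2} \sqrt{W}$)
$D{\left(h,U \right)} = 2$ ($D{\left(h,U \right)} = 1 + 1 = 2$)
$T{\left(H,u \right)} = 36$
$C{\left(A \right)} = \frac{2 \sqrt{2}}{\sqrt{A}}$ ($C{\left(A \right)} = \frac{4}{\sqrt{2} \sqrt{A}} = 4 \frac{\sqrt{2}}{2 \sqrt{A}} = \frac{2 \sqrt{2}}{\sqrt{A}}$)
$C{\left(o{\left(4 \right)} \right)} D{\left(4,-3 \right)} 6 T{\left(-74,62 \right)} = \frac{2 \sqrt{2}}{2} \cdot 2 \cdot 6 \cdot 36 = 2 \sqrt{2} \cdot \frac{1}{2} \cdot 2 \cdot 6 \cdot 36 = \sqrt{2} \cdot 2 \cdot 6 \cdot 36 = 2 \sqrt{2} \cdot 6 \cdot 36 = 12 \sqrt{2} \cdot 36 = 432 \sqrt{2}$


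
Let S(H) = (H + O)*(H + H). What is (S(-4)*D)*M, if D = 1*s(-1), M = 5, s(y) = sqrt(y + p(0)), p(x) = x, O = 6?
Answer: -80*I ≈ -80.0*I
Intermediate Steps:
s(y) = sqrt(y) (s(y) = sqrt(y + 0) = sqrt(y))
D = I (D = 1*sqrt(-1) = 1*I = I ≈ 1.0*I)
S(H) = 2*H*(6 + H) (S(H) = (H + 6)*(H + H) = (6 + H)*(2*H) = 2*H*(6 + H))
(S(-4)*D)*M = ((2*(-4)*(6 - 4))*I)*5 = ((2*(-4)*2)*I)*5 = -16*I*5 = -80*I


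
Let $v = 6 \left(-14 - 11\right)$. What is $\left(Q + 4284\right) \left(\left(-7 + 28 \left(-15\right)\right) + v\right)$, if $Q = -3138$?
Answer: $-661242$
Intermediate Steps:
$v = -150$ ($v = 6 \left(-25\right) = -150$)
$\left(Q + 4284\right) \left(\left(-7 + 28 \left(-15\right)\right) + v\right) = \left(-3138 + 4284\right) \left(\left(-7 + 28 \left(-15\right)\right) - 150\right) = 1146 \left(\left(-7 - 420\right) - 150\right) = 1146 \left(-427 - 150\right) = 1146 \left(-577\right) = -661242$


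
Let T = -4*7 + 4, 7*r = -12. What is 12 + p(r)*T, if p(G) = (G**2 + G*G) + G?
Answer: -4308/49 ≈ -87.918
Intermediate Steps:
r = -12/7 (r = (1/7)*(-12) = -12/7 ≈ -1.7143)
T = -24 (T = -28 + 4 = -24)
p(G) = G + 2*G**2 (p(G) = (G**2 + G**2) + G = 2*G**2 + G = G + 2*G**2)
12 + p(r)*T = 12 - 12*(1 + 2*(-12/7))/7*(-24) = 12 - 12*(1 - 24/7)/7*(-24) = 12 - 12/7*(-17/7)*(-24) = 12 + (204/49)*(-24) = 12 - 4896/49 = -4308/49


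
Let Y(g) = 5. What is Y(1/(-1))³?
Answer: 125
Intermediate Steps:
Y(1/(-1))³ = 5³ = 125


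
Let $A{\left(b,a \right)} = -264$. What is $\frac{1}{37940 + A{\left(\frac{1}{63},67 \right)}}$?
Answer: $\frac{1}{37676} \approx 2.6542 \cdot 10^{-5}$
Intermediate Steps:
$\frac{1}{37940 + A{\left(\frac{1}{63},67 \right)}} = \frac{1}{37940 - 264} = \frac{1}{37676}$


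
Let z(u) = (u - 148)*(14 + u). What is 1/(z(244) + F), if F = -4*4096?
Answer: 1/8384 ≈ 0.00011927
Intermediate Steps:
z(u) = (-148 + u)*(14 + u)
F = -16384
1/(z(244) + F) = 1/((-2072 + 244² - 134*244) - 16384) = 1/((-2072 + 59536 - 32696) - 16384) = 1/(24768 - 16384) = 1/8384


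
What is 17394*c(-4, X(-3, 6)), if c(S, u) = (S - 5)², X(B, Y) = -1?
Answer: 1408914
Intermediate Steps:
c(S, u) = (-5 + S)²
17394*c(-4, X(-3, 6)) = 17394*(-5 - 4)² = 17394*(-9)² = 17394*81 = 1408914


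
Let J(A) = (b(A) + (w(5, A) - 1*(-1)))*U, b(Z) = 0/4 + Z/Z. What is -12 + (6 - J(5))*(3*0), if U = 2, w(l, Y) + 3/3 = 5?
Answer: -12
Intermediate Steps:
b(Z) = 1 (b(Z) = 0*(¼) + 1 = 0 + 1 = 1)
w(l, Y) = 4 (w(l, Y) = -1 + 5 = 4)
J(A) = 12 (J(A) = (1 + (4 - 1*(-1)))*2 = (1 + (4 + 1))*2 = (1 + 5)*2 = 6*2 = 12)
-12 + (6 - J(5))*(3*0) = -12 + (6 - 1*12)*(3*0) = -12 + (6 - 12)*0 = -12 - 6*0 = -12 + 0 = -12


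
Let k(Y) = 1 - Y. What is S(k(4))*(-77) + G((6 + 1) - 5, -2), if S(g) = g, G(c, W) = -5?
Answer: 226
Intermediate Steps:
S(k(4))*(-77) + G((6 + 1) - 5, -2) = (1 - 1*4)*(-77) - 5 = (1 - 4)*(-77) - 5 = -3*(-77) - 5 = 231 - 5 = 226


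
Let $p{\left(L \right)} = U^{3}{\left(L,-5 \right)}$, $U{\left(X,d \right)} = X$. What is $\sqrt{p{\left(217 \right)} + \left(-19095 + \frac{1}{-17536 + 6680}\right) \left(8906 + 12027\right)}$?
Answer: $\frac{i \sqrt{11475831322405410}}{5428} \approx 19736.0 i$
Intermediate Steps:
$p{\left(L \right)} = L^{3}$
$\sqrt{p{\left(217 \right)} + \left(-19095 + \frac{1}{-17536 + 6680}\right) \left(8906 + 12027\right)} = \sqrt{217^{3} + \left(-19095 + \frac{1}{-17536 + 6680}\right) \left(8906 + 12027\right)} = \sqrt{10218313 + \left(-19095 + \frac{1}{-10856}\right) 20933} = \sqrt{10218313 + \left(-19095 - \frac{1}{10856}\right) 20933} = \sqrt{10218313 - \frac{4339312954493}{10856}} = \sqrt{- \frac{4228382948565}{10856}} = \frac{i \sqrt{11475831322405410}}{5428}$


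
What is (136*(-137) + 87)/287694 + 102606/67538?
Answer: 14133319177/9715138686 ≈ 1.4548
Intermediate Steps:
(136*(-137) + 87)/287694 + 102606/67538 = (-18632 + 87)*(1/287694) + 102606*(1/67538) = -18545*1/287694 + 51303/33769 = -18545/287694 + 51303/33769 = 14133319177/9715138686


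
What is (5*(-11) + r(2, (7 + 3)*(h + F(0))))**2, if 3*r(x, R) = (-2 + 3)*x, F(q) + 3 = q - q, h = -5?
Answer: 26569/9 ≈ 2952.1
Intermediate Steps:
F(q) = -3 (F(q) = -3 + (q - q) = -3 + 0 = -3)
r(x, R) = x/3 (r(x, R) = ((-2 + 3)*x)/3 = (1*x)/3 = x/3)
(5*(-11) + r(2, (7 + 3)*(h + F(0))))**2 = (5*(-11) + (1/3)*2)**2 = (-55 + 2/3)**2 = (-163/3)**2 = 26569/9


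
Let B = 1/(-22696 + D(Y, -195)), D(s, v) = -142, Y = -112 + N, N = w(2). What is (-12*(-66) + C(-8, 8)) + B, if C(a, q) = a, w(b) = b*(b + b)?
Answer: 17904991/22838 ≈ 784.00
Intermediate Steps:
w(b) = 2*b**2 (w(b) = b*(2*b) = 2*b**2)
N = 8 (N = 2*2**2 = 2*4 = 8)
Y = -104 (Y = -112 + 8 = -104)
B = -1/22838 (B = 1/(-22696 - 142) = 1/(-22838) = -1/22838 ≈ -4.3787e-5)
(-12*(-66) + C(-8, 8)) + B = (-12*(-66) - 8) - 1/22838 = (792 - 8) - 1/22838 = 784 - 1/22838 = 17904991/22838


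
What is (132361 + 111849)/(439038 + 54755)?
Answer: 244210/493793 ≈ 0.49456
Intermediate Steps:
(132361 + 111849)/(439038 + 54755) = 244210/493793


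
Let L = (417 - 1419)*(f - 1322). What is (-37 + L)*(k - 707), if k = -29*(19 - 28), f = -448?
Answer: -790982338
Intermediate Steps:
L = 1773540 (L = (417 - 1419)*(-448 - 1322) = -1002*(-1770) = 1773540)
k = 261 (k = -29*(-9) = 261)
(-37 + L)*(k - 707) = (-37 + 1773540)*(261 - 707) = 1773503*(-446) = -790982338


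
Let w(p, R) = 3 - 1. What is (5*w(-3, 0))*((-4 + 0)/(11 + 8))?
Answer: -40/19 ≈ -2.1053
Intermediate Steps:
w(p, R) = 2
(5*w(-3, 0))*((-4 + 0)/(11 + 8)) = (5*2)*((-4 + 0)/(11 + 8)) = 10*(-4/19) = -40/19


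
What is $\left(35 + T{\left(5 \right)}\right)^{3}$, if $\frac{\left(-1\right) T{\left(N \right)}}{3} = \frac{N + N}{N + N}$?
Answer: $32768$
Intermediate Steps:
$T{\left(N \right)} = -3$ ($T{\left(N \right)} = - 3 \frac{N + N}{N + N} = - 3 \frac{2 N}{2 N} = - 3 \cdot 2 N \frac{1}{2 N} = \left(-3\right) 1 = -3$)
$\left(35 + T{\left(5 \right)}\right)^{3} = \left(35 - 3\right)^{3} = 32^{3} = 32768$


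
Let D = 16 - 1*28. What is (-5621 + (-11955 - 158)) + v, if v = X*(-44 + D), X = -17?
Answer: -16782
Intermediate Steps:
D = -12 (D = 16 - 28 = -12)
v = 952 (v = -17*(-44 - 12) = -17*(-56) = 952)
(-5621 + (-11955 - 158)) + v = (-5621 + (-11955 - 158)) + 952 = (-5621 - 12113) + 952 = -17734 + 952 = -16782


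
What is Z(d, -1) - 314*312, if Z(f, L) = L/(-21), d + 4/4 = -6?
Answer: -2057327/21 ≈ -97968.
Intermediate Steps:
d = -7 (d = -1 - 6 = -7)
Z(f, L) = -L/21 (Z(f, L) = L*(-1/21) = -L/21)
Z(d, -1) - 314*312 = -1/21*(-1) - 314*312 = 1/21 - 97968 = -2057327/21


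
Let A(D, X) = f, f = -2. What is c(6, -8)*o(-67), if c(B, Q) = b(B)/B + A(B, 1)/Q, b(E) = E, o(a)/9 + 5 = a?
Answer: -810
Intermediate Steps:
o(a) = -45 + 9*a
A(D, X) = -2
c(B, Q) = 1 - 2/Q (c(B, Q) = B/B - 2/Q = 1 - 2/Q)
c(6, -8)*o(-67) = ((-2 - 8)/(-8))*(-45 + 9*(-67)) = (-1/8*(-10))*(-45 - 603) = (5/4)*(-648) = -810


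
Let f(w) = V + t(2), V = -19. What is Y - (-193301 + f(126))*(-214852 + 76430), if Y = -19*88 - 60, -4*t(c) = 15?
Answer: -53520523709/2 ≈ -2.6760e+10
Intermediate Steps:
t(c) = -15/4 (t(c) = -1/4*15 = -15/4)
f(w) = -91/4 (f(w) = -19 - 15/4 = -91/4)
Y = -1732 (Y = -1672 - 60 = -1732)
Y - (-193301 + f(126))*(-214852 + 76430) = -1732 - (-193301 - 91/4)*(-214852 + 76430) = -1732 - (-773295)*(-138422)/4 = -1732 - 1*53520520245/2 = -1732 - 53520520245/2 = -53520523709/2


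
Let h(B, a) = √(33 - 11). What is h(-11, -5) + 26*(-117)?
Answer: -3042 + √22 ≈ -3037.3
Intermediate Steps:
h(B, a) = √22
h(-11, -5) + 26*(-117) = √22 + 26*(-117) = √22 - 3042 = -3042 + √22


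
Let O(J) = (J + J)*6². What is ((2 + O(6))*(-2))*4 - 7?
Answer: -3479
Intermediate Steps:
O(J) = 72*J (O(J) = (2*J)*36 = 72*J)
((2 + O(6))*(-2))*4 - 7 = ((2 + 72*6)*(-2))*4 - 7 = ((2 + 432)*(-2))*4 - 7 = (434*(-2))*4 - 7 = -868*4 - 7 = -3472 - 7 = -3479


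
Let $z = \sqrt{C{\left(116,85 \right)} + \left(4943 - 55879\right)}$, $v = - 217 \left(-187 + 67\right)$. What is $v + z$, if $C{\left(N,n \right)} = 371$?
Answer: $26040 + i \sqrt{50565} \approx 26040.0 + 224.87 i$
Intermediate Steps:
$v = 26040$ ($v = \left(-217\right) \left(-120\right) = 26040$)
$z = i \sqrt{50565}$ ($z = \sqrt{371 + \left(4943 - 55879\right)} = \sqrt{371 - 50936} = \sqrt{-50565} = i \sqrt{50565} \approx 224.87 i$)
$v + z = 26040 + i \sqrt{50565}$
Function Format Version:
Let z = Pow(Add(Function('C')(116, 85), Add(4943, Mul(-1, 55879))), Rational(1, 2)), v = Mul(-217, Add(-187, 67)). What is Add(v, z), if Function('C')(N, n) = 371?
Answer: Add(26040, Mul(I, Pow(50565, Rational(1, 2)))) ≈ Add(26040., Mul(224.87, I))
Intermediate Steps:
v = 26040 (v = Mul(-217, -120) = 26040)
z = Mul(I, Pow(50565, Rational(1, 2))) (z = Pow(Add(371, Add(4943, Mul(-1, 55879))), Rational(1, 2)) = Pow(Add(371, Add(4943, -55879)), Rational(1, 2)) = Pow(Add(371, -50936), Rational(1, 2)) = Pow(-50565, Rational(1, 2)) = Mul(I, Pow(50565, Rational(1, 2))) ≈ Mul(224.87, I))
Add(v, z) = Add(26040, Mul(I, Pow(50565, Rational(1, 2))))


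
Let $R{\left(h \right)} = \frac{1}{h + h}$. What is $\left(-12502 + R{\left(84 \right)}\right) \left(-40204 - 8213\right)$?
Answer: $\frac{33897306565}{56} \approx 6.0531 \cdot 10^{8}$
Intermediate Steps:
$R{\left(h \right)} = \frac{1}{2 h}$
$\left(-12502 + R{\left(84 \right)}\right) \left(-40204 - 8213\right) = \left(-12502 + \frac{1}{2 \cdot 84}\right) \left(-40204 - 8213\right) = \left(-12502 + \frac{1}{2} \cdot \frac{1}{84}\right) \left(-48417\right) = \left(-12502 + \frac{1}{168}\right) \left(-48417\right) = \left(- \frac{2100335}{168}\right) \left(-48417\right) = \frac{33897306565}{56}$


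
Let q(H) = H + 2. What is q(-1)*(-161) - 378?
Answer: -539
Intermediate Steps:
q(H) = 2 + H
q(-1)*(-161) - 378 = (2 - 1)*(-161) - 378 = 1*(-161) - 378 = -161 - 378 = -539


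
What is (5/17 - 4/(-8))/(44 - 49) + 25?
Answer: 4223/170 ≈ 24.841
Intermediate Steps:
(5/17 - 4/(-8))/(44 - 49) + 25 = (5*(1/17) - 4*(-1/8))/(-5) + 25 = -(5/17 + 1/2)/5 + 25 = -1/5*27/34 + 25 = -27/170 + 25 = 4223/170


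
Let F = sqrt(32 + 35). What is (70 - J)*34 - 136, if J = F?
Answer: 2244 - 34*sqrt(67) ≈ 1965.7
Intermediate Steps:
F = sqrt(67) ≈ 8.1853
J = sqrt(67) ≈ 8.1853
(70 - J)*34 - 136 = (70 - sqrt(67))*34 - 136 = (2380 - 34*sqrt(67)) - 136 = 2244 - 34*sqrt(67)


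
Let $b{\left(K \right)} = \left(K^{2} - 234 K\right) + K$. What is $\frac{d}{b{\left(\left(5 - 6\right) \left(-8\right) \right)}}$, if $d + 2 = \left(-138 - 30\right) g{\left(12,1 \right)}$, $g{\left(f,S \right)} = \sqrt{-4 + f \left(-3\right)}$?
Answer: $\frac{1}{900} + \frac{14 i \sqrt{10}}{75} \approx 0.0011111 + 0.59029 i$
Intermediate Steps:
$g{\left(f,S \right)} = \sqrt{-4 - 3 f}$
$d = -2 - 336 i \sqrt{10}$ ($d = -2 + \left(-138 - 30\right) \sqrt{-4 - 36} = -2 - 168 \sqrt{-4 - 36} = -2 - 168 \sqrt{-40} = -2 - 168 \cdot 2 i \sqrt{10} = -2 - 336 i \sqrt{10} \approx -2.0 - 1062.5 i$)
$b{\left(K \right)} = K^{2} - 233 K$
$\frac{d}{b{\left(\left(5 - 6\right) \left(-8\right) \right)}} = \frac{-2 - 336 i \sqrt{10}}{\left(5 - 6\right) \left(-8\right) \left(-233 + \left(5 - 6\right) \left(-8\right)\right)} = \frac{-2 - 336 i \sqrt{10}}{\left(-1\right) \left(-8\right) \left(-233 - -8\right)} = \frac{-2 - 336 i \sqrt{10}}{8 \left(-233 + 8\right)} = \frac{-2 - 336 i \sqrt{10}}{8 \left(-225\right)} = \frac{-2 - 336 i \sqrt{10}}{-1800} = \left(-2 - 336 i \sqrt{10}\right) \left(- \frac{1}{1800}\right) = \frac{1}{900} + \frac{14 i \sqrt{10}}{75}$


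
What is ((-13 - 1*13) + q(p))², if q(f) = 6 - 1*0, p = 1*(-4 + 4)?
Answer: 400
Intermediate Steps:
p = 0 (p = 1*0 = 0)
q(f) = 6 (q(f) = 6 + 0 = 6)
((-13 - 1*13) + q(p))² = ((-13 - 1*13) + 6)² = ((-13 - 13) + 6)² = (-26 + 6)² = (-20)² = 400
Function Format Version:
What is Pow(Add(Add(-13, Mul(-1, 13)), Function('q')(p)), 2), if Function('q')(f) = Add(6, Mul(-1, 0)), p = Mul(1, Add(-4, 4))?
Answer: 400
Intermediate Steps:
p = 0 (p = Mul(1, 0) = 0)
Function('q')(f) = 6 (Function('q')(f) = Add(6, 0) = 6)
Pow(Add(Add(-13, Mul(-1, 13)), Function('q')(p)), 2) = Pow(Add(Add(-13, Mul(-1, 13)), 6), 2) = Pow(Add(Add(-13, -13), 6), 2) = Pow(Add(-26, 6), 2) = Pow(-20, 2) = 400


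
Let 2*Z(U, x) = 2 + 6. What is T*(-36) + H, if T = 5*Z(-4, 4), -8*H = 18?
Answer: -2889/4 ≈ -722.25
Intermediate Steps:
H = -9/4 (H = -⅛*18 = -9/4 ≈ -2.2500)
Z(U, x) = 4 (Z(U, x) = (2 + 6)/2 = (½)*8 = 4)
T = 20 (T = 5*4 = 20)
T*(-36) + H = 20*(-36) - 9/4 = -720 - 9/4 = -2889/4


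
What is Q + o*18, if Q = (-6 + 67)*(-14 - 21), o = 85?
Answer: -605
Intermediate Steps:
Q = -2135 (Q = 61*(-35) = -2135)
Q + o*18 = -2135 + 85*18 = -2135 + 1530 = -605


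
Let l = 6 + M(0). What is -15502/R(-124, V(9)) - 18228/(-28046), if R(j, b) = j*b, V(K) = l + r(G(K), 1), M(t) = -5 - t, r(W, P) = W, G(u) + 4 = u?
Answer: 112082681/5216556 ≈ 21.486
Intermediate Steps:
G(u) = -4 + u
l = 1 (l = 6 + (-5 - 1*0) = 6 + (-5 + 0) = 6 - 5 = 1)
V(K) = -3 + K (V(K) = 1 + (-4 + K) = -3 + K)
R(j, b) = b*j
-15502/R(-124, V(9)) - 18228/(-28046) = -15502*(-1/(124*(-3 + 9))) - 18228/(-28046) = -15502/(6*(-124)) - 18228*(-1/28046) = -15502/(-744) + 9114/14023 = -15502*(-1/744) + 9114/14023 = 7751/372 + 9114/14023 = 112082681/5216556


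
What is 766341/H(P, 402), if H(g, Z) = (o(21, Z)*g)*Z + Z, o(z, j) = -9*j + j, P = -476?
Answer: 255447/205129478 ≈ 0.0012453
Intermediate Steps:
o(z, j) = -8*j
H(g, Z) = Z - 8*g*Z² (H(g, Z) = ((-8*Z)*g)*Z + Z = (-8*Z*g)*Z + Z = -8*g*Z² + Z = Z - 8*g*Z²)
766341/H(P, 402) = 766341/((402*(1 - 8*402*(-476)))) = 766341/((402*(1 + 1530816))) = 766341/((402*1530817)) = 766341/615388434 = 766341*(1/615388434) = 255447/205129478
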